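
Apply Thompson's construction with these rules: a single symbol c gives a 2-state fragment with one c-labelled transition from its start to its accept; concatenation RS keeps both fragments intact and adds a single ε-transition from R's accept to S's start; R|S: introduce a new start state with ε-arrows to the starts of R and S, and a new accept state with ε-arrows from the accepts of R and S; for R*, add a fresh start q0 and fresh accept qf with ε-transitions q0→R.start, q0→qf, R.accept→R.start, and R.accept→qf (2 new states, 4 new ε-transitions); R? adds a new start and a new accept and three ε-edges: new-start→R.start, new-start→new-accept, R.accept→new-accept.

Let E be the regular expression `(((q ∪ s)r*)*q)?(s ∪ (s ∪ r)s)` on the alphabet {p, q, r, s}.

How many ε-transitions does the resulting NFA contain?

Per subexpression:
Each of the 8 symbol leaves contributes 0 ε-transitions.
  q ∪ s — 4 ε-transitions
  r* — 4 ε-transitions
  (q ∪ s)r* — 9 ε-transitions
  ((q ∪ s)r*)* — 13 ε-transitions
  ((q ∪ s)r*)*q — 14 ε-transitions
  (((q ∪ s)r*)*q)? — 17 ε-transitions
  s ∪ r — 4 ε-transitions
  (s ∪ r)s — 5 ε-transitions
  s ∪ (s ∪ r)s — 9 ε-transitions
  (((q ∪ s)r*)*q)?(s ∪ (s ∪ r)s) — 27 ε-transitions

27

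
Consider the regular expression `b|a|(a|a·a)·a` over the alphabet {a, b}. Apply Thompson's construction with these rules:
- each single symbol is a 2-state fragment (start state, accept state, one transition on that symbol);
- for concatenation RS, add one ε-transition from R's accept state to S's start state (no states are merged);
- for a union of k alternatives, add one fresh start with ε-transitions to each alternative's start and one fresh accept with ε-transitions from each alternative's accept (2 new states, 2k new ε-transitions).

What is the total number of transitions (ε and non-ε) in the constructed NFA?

Per subexpression:
Each of the 6 symbol leaves contributes 1 transition (1 symbol, 0 ε).
  a·a : 3 transitions (2 symbol, 1 ε)
  a|a·a : 8 transitions (3 symbol, 5 ε)
  (a|a·a)·a : 10 transitions (4 symbol, 6 ε)
  b|a|(a|a·a)·a : 18 transitions (6 symbol, 12 ε)

18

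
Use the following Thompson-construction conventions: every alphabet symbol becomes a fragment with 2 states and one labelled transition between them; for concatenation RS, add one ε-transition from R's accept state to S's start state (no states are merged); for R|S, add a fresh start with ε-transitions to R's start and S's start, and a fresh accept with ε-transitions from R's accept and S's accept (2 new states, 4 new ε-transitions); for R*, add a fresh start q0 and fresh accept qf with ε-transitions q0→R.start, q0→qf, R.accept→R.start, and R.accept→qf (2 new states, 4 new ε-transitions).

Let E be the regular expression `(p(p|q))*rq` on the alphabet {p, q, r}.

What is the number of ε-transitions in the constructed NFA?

11

Bottom-up over the parse tree:
Each of the 5 symbol leaves contributes 0 ε-transitions.
  p|q — 4 ε-transitions
  p(p|q) — 5 ε-transitions
  (p(p|q))* — 9 ε-transitions
  (p(p|q))*rq — 11 ε-transitions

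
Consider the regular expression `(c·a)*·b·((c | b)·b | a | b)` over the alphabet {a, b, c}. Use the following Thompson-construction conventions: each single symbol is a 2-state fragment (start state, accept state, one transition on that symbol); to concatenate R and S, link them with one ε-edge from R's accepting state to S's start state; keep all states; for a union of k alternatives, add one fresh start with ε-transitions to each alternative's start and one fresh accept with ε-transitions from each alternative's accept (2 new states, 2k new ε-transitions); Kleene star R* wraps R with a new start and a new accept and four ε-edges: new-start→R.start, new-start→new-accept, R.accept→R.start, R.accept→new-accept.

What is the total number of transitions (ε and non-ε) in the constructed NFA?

Recursing over subexpressions:
Each of the 8 symbol leaves contributes 1 transition (1 symbol, 0 ε).
  c·a — 3 transitions (2 symbol, 1 ε)
  (c·a)* — 7 transitions (2 symbol, 5 ε)
  c | b — 6 transitions (2 symbol, 4 ε)
  (c | b)·b — 8 transitions (3 symbol, 5 ε)
  (c | b)·b | a | b — 16 transitions (5 symbol, 11 ε)
  (c·a)*·b·((c | b)·b | a | b) — 26 transitions (8 symbol, 18 ε)

26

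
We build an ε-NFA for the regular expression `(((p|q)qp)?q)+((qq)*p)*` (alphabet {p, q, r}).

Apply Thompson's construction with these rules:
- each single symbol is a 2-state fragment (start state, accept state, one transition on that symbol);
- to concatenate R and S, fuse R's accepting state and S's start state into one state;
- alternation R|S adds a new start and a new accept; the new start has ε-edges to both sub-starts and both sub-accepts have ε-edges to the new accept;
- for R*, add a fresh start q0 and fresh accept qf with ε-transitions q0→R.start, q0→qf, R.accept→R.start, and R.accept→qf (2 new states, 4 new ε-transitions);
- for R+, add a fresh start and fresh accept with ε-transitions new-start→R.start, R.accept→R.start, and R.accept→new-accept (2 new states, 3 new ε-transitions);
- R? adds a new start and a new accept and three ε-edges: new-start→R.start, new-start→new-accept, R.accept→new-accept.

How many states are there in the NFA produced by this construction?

20

By structural recursion:
Each of the 8 symbol leaves contributes a 2-state fragment.
  p|q → 6 states
  (p|q)qp → 8 states
  ((p|q)qp)? → 10 states
  ((p|q)qp)?q → 11 states
  (((p|q)qp)?q)+ → 13 states
  qq → 3 states
  (qq)* → 5 states
  (qq)*p → 6 states
  ((qq)*p)* → 8 states
  (((p|q)qp)?q)+((qq)*p)* → 20 states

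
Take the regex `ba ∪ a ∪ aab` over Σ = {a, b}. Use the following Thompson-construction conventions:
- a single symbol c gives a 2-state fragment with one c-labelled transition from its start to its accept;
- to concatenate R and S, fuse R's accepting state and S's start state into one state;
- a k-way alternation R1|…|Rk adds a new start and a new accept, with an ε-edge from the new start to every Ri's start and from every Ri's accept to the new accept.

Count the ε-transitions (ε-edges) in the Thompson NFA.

Building bottom-up:
Each of the 6 symbol leaves contributes 0 ε-transitions.
  ba : 0 ε-transitions
  aab : 0 ε-transitions
  ba ∪ a ∪ aab : 6 ε-transitions

6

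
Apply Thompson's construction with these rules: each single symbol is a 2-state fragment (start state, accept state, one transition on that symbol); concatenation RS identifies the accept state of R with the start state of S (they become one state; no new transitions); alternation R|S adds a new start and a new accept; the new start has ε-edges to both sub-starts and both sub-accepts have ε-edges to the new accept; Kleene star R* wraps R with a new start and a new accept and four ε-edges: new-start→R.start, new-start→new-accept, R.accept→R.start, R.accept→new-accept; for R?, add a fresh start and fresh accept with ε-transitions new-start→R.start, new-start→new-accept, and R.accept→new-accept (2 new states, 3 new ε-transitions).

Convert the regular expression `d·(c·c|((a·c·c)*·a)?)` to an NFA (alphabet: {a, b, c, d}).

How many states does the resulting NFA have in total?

15

Bottom-up over the parse tree:
Each of the 7 symbol leaves contributes a 2-state fragment.
  c·c — 3 states
  a·c·c — 4 states
  (a·c·c)* — 6 states
  (a·c·c)*·a — 7 states
  ((a·c·c)*·a)? — 9 states
  c·c|((a·c·c)*·a)? — 14 states
  d·(c·c|((a·c·c)*·a)?) — 15 states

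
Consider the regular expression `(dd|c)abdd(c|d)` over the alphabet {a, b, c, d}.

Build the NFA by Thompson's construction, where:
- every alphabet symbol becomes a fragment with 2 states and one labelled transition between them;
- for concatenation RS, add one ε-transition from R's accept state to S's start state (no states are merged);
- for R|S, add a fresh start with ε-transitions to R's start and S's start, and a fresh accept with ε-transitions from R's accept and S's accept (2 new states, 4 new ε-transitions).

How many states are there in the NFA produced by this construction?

Building bottom-up:
Each of the 9 symbol leaves contributes a 2-state fragment.
  dd = 4 states
  dd|c = 8 states
  c|d = 6 states
  (dd|c)abdd(c|d) = 22 states

22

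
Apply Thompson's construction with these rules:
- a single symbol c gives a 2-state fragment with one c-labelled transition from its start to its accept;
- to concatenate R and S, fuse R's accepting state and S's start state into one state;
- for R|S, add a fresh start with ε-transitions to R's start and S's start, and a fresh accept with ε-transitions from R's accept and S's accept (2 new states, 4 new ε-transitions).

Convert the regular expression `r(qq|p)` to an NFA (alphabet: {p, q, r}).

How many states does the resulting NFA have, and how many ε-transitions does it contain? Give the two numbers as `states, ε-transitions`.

8, 4

Per subexpression:
Each of the 4 symbol leaves contributes 2 states and 0 ε-transitions.
  qq = 3 states, 0 ε-transitions
  qq|p = 7 states, 4 ε-transitions
  r(qq|p) = 8 states, 4 ε-transitions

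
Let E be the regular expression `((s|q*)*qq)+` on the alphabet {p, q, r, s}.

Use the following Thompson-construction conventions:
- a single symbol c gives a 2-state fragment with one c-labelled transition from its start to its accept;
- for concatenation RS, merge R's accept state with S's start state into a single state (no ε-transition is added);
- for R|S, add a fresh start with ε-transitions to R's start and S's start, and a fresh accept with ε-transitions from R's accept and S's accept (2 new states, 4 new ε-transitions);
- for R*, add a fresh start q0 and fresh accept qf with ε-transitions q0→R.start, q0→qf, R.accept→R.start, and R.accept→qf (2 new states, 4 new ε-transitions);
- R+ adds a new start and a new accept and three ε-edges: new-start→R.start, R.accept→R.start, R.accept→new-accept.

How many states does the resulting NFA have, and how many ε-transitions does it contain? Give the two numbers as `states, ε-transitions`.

14, 15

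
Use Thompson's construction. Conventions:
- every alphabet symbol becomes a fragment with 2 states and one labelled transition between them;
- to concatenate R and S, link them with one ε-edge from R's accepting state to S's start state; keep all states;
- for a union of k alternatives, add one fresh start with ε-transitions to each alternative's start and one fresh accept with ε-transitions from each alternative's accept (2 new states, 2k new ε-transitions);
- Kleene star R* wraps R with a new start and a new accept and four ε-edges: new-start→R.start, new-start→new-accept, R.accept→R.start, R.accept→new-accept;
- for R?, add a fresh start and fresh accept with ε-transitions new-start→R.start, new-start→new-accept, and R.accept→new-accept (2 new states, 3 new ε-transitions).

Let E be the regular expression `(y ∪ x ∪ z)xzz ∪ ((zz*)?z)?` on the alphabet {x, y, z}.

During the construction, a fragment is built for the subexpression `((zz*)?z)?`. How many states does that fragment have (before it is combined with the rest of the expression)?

12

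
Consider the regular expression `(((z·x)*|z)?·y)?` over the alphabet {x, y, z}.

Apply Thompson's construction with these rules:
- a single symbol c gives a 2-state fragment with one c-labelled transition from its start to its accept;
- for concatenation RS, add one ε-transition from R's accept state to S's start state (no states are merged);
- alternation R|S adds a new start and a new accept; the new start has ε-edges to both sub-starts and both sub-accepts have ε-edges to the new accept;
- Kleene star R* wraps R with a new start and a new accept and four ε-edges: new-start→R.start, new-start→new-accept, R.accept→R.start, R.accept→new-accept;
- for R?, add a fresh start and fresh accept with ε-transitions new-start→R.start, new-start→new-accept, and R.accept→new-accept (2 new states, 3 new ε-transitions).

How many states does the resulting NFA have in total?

16

Bottom-up over the parse tree:
Each of the 4 symbol leaves contributes a 2-state fragment.
  z·x : 4 states
  (z·x)* : 6 states
  (z·x)*|z : 10 states
  ((z·x)*|z)? : 12 states
  ((z·x)*|z)?·y : 14 states
  (((z·x)*|z)?·y)? : 16 states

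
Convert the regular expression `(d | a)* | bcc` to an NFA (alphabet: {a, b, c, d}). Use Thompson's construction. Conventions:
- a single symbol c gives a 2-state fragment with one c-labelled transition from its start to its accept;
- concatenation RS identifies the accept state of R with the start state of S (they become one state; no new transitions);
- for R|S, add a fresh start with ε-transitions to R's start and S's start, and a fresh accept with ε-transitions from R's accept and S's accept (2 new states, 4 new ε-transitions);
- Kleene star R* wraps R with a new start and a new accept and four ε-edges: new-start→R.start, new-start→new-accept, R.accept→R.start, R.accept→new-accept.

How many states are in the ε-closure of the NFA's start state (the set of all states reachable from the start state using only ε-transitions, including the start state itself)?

8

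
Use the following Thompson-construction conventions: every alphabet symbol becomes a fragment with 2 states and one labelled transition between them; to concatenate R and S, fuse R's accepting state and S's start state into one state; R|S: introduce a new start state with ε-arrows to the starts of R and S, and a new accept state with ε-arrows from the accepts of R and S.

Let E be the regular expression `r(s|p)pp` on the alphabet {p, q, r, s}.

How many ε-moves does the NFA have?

4

Per subexpression:
Each of the 5 symbol leaves contributes 0 ε-transitions.
  s|p = 4 ε-transitions
  r(s|p)pp = 4 ε-transitions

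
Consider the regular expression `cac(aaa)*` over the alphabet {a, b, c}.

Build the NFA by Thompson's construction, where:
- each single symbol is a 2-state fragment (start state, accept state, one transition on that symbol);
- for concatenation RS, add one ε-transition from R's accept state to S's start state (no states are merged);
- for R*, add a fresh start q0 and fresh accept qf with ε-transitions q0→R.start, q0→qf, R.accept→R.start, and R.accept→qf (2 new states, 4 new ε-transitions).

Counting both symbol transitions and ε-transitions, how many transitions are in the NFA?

Per subexpression:
Each of the 6 symbol leaves contributes 1 transition (1 symbol, 0 ε).
  aaa → 5 transitions (3 symbol, 2 ε)
  (aaa)* → 9 transitions (3 symbol, 6 ε)
  cac(aaa)* → 15 transitions (6 symbol, 9 ε)

15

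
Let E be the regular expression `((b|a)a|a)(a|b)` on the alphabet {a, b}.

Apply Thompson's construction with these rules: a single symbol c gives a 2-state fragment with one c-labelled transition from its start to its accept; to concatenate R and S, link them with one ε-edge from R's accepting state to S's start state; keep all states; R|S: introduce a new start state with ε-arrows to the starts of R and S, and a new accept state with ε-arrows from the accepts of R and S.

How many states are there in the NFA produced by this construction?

18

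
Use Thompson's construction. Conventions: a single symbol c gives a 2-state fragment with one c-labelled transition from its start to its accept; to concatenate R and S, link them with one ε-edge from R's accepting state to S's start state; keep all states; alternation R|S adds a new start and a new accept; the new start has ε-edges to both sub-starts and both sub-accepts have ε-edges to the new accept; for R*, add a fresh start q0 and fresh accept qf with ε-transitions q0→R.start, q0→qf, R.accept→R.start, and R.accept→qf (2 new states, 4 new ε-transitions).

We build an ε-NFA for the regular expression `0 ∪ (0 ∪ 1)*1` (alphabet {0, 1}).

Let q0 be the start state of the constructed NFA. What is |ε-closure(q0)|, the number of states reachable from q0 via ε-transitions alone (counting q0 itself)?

Let C(F) = |ε-closure(F.start)| within fragment F, and note whether F accepts ε. Symbol fragments have C = 1 and do not accept ε. Then:
  0 ∪ 1 — new start ε-reaches every alternative's start; none of them accept ε, so the new accept is not reached: |closure| = 1 + 1 + 1 = 3
  (0 ∪ 1)* — |closure| = 1 (new start) + 3 (body) + 1 (new accept) = 5
  (0 ∪ 1)*1 — |closure| = 5 + 1 = 6 (closure spills across the concat boundary because the left factor accepts ε)
  0 ∪ (0 ∪ 1)*1 — new start ε-reaches every alternative's start; none of them accept ε, so the new accept is not reached: |closure| = 1 + 1 + 6 = 8

8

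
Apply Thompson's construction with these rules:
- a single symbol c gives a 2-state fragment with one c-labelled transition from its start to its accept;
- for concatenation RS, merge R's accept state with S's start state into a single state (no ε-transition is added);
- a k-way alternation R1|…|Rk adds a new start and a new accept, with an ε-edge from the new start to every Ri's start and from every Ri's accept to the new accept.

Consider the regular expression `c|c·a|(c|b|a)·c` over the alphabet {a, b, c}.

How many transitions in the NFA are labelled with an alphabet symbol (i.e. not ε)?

7

Recursing over subexpressions:
Each of the 7 symbol leaves contributes exactly 1 symbol transition.
  c·a → 2 symbol transitions
  c|b|a → 3 symbol transitions
  (c|b|a)·c → 4 symbol transitions
  c|c·a|(c|b|a)·c → 7 symbol transitions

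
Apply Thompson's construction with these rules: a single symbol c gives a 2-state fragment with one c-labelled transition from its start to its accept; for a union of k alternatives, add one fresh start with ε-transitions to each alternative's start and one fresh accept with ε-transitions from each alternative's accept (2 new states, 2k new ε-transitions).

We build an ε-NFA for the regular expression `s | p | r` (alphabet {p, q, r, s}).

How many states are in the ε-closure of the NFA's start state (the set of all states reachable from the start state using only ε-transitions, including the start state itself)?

Compute the ε-closure size of each fragment's start state recursively; a symbol fragment's start has no outgoing ε-edge, so its closure is just itself (size 1).
  s | p | r : |ε-closure| = 1 + 1 + 1 + 1 = 4 (the new accept is not ε-reachable since no branch accepts ε)

4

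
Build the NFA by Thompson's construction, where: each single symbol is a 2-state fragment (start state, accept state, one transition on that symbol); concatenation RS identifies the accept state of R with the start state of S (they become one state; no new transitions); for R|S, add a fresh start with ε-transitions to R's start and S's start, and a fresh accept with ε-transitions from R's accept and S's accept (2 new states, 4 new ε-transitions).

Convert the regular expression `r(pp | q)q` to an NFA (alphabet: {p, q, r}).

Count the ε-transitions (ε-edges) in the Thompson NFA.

Building bottom-up:
Each of the 5 symbol leaves contributes 0 ε-transitions.
  pp → 0 ε-transitions
  pp | q → 4 ε-transitions
  r(pp | q)q → 4 ε-transitions

4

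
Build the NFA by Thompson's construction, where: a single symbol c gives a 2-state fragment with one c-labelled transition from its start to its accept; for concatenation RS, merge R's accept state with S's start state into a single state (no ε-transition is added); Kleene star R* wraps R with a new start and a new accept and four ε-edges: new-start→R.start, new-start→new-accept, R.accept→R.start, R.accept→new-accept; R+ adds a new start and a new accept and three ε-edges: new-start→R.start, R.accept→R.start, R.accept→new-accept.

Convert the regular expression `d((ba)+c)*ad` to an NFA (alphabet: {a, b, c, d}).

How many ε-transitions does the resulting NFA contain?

7

Building bottom-up:
Each of the 6 symbol leaves contributes 0 ε-transitions.
  ba — 0 ε-transitions
  (ba)+ — 3 ε-transitions
  (ba)+c — 3 ε-transitions
  ((ba)+c)* — 7 ε-transitions
  d((ba)+c)*ad — 7 ε-transitions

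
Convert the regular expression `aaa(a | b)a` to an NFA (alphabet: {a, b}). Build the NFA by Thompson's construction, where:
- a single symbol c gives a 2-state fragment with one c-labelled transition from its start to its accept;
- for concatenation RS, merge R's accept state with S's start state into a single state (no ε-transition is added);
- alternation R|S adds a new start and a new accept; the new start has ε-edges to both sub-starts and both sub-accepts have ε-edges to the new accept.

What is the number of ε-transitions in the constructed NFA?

Recursing over subexpressions:
Each of the 6 symbol leaves contributes 0 ε-transitions.
  a | b = 4 ε-transitions
  aaa(a | b)a = 4 ε-transitions

4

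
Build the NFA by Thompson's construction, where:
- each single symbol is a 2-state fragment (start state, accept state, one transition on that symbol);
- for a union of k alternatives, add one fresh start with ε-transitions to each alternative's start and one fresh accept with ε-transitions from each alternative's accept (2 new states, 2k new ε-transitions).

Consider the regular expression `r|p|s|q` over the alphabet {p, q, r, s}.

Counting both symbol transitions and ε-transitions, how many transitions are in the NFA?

12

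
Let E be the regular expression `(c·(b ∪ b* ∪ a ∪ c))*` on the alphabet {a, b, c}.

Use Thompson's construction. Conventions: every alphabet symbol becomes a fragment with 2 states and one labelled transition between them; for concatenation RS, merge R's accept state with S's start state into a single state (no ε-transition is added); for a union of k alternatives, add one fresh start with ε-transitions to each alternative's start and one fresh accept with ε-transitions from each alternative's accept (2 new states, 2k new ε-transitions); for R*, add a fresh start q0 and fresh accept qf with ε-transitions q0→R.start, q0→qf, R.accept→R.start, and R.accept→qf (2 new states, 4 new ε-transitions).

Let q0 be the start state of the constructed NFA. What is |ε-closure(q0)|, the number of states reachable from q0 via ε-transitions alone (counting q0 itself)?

3

Compute the ε-closure size of each fragment's start state recursively; a symbol fragment's start has no outgoing ε-edge, so its closure is just itself (size 1).
  b* → new start has ε-edges to the inner start and to the new accept, so |closure| = 2 + 1 = 3
  b ∪ b* ∪ a ∪ c → |closure| = 1 (new start) + (1 + 3 + 1 + 1) + 1 (new accept, since some branch ε-reaches its own accept) = 8
  c·(b ∪ b* ∪ a ∪ c) → |closure| equals the left operand's closure size = 1 (its accept is not ε-reachable, so the closure stops there)
  (c·(b ∪ b* ∪ a ∪ c))* → new start has ε-edges to the inner start and to the new accept, so |closure| = 2 + 1 = 3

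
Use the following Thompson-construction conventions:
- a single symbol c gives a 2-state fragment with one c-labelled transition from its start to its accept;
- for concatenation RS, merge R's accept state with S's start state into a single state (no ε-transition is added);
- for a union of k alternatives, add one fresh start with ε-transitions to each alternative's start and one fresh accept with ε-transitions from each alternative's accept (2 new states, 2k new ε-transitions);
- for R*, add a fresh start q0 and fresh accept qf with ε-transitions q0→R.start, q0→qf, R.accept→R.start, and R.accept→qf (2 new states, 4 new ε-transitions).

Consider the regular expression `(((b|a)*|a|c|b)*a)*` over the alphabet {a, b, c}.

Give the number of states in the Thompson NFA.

Building bottom-up:
Each of the 6 symbol leaves contributes a 2-state fragment.
  b|a = 6 states
  (b|a)* = 8 states
  (b|a)*|a|c|b = 16 states
  ((b|a)*|a|c|b)* = 18 states
  ((b|a)*|a|c|b)*a = 19 states
  (((b|a)*|a|c|b)*a)* = 21 states

21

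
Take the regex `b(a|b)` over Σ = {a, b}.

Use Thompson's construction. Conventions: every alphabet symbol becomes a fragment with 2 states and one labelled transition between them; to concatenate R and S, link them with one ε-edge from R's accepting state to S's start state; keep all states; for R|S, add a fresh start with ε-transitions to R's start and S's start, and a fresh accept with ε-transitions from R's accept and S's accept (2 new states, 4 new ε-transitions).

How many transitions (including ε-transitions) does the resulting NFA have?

Building bottom-up:
Each of the 3 symbol leaves contributes 1 transition (1 symbol, 0 ε).
  a|b → 6 transitions (2 symbol, 4 ε)
  b(a|b) → 8 transitions (3 symbol, 5 ε)

8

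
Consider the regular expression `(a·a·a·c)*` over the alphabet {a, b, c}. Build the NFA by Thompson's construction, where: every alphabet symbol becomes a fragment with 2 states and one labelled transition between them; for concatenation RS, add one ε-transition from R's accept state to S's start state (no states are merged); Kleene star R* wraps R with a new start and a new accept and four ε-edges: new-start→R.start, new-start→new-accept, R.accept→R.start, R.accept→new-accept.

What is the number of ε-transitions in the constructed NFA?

7

Bottom-up over the parse tree:
Each of the 4 symbol leaves contributes 0 ε-transitions.
  a·a·a·c = 3 ε-transitions
  (a·a·a·c)* = 7 ε-transitions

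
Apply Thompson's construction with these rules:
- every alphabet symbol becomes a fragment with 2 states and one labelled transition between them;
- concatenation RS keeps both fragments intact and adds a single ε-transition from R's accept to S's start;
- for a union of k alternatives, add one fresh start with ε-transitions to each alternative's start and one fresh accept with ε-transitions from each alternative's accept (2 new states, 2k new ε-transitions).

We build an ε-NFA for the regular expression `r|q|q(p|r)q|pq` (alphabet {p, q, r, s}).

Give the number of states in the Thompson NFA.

20

By structural recursion:
Each of the 8 symbol leaves contributes a 2-state fragment.
  p|r : 6 states
  q(p|r)q : 10 states
  pq : 4 states
  r|q|q(p|r)q|pq : 20 states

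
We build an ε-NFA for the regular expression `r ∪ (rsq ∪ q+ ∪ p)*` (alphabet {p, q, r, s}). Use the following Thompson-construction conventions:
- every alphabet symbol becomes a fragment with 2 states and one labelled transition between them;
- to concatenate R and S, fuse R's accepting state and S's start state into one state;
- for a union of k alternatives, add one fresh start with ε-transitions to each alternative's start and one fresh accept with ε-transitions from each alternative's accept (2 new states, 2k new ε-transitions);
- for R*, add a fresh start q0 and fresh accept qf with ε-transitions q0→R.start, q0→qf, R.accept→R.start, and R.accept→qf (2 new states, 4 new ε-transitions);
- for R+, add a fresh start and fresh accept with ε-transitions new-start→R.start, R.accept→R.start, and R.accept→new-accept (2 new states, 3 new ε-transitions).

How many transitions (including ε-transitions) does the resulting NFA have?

Per subexpression:
Each of the 6 symbol leaves contributes 1 transition (1 symbol, 0 ε).
  rsq — 3 transitions (3 symbol, 0 ε)
  q+ — 4 transitions (1 symbol, 3 ε)
  rsq ∪ q+ ∪ p — 14 transitions (5 symbol, 9 ε)
  (rsq ∪ q+ ∪ p)* — 18 transitions (5 symbol, 13 ε)
  r ∪ (rsq ∪ q+ ∪ p)* — 23 transitions (6 symbol, 17 ε)

23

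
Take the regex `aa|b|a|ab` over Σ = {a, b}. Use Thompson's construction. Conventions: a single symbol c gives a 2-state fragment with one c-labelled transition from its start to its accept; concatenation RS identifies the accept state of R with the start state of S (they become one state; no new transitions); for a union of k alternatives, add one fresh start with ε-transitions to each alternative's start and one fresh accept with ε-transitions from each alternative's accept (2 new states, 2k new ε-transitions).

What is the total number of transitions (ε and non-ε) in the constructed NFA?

Per subexpression:
Each of the 6 symbol leaves contributes 1 transition (1 symbol, 0 ε).
  aa : 2 transitions (2 symbol, 0 ε)
  ab : 2 transitions (2 symbol, 0 ε)
  aa|b|a|ab : 14 transitions (6 symbol, 8 ε)

14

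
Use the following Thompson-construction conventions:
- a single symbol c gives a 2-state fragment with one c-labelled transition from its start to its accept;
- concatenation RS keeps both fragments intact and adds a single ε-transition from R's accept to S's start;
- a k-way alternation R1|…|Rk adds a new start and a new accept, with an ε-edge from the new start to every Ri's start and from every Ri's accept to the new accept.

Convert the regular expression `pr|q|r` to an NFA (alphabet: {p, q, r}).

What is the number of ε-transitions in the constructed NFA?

By structural recursion:
Each of the 4 symbol leaves contributes 0 ε-transitions.
  pr : 1 ε-transition
  pr|q|r : 7 ε-transitions

7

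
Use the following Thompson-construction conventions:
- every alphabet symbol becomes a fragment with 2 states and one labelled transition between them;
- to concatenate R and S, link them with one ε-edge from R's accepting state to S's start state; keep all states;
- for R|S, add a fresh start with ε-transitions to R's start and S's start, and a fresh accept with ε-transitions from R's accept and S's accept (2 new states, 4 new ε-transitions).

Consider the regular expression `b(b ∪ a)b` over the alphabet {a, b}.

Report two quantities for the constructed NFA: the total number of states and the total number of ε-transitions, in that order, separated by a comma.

10, 6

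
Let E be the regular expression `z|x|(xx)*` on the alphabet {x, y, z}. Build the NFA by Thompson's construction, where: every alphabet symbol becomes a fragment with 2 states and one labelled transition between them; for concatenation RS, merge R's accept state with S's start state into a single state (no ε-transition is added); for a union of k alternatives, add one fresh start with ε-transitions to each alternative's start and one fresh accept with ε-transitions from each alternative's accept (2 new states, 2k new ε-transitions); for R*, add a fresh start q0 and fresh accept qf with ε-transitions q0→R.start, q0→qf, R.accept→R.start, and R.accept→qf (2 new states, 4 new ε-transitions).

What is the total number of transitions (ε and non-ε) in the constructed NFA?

By structural recursion:
Each of the 4 symbol leaves contributes 1 transition (1 symbol, 0 ε).
  xx — 2 transitions (2 symbol, 0 ε)
  (xx)* — 6 transitions (2 symbol, 4 ε)
  z|x|(xx)* — 14 transitions (4 symbol, 10 ε)

14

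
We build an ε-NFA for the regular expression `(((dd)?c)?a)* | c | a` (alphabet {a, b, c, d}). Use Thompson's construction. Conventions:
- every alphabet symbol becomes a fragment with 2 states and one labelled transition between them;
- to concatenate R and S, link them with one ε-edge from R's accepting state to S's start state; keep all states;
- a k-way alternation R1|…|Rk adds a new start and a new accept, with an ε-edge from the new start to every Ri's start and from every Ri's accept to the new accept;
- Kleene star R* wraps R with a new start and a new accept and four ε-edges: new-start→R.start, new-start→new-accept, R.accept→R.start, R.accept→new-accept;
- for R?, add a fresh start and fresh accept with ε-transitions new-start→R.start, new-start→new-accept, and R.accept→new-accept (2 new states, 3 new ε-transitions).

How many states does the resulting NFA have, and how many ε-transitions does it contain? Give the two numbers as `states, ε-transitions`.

20, 19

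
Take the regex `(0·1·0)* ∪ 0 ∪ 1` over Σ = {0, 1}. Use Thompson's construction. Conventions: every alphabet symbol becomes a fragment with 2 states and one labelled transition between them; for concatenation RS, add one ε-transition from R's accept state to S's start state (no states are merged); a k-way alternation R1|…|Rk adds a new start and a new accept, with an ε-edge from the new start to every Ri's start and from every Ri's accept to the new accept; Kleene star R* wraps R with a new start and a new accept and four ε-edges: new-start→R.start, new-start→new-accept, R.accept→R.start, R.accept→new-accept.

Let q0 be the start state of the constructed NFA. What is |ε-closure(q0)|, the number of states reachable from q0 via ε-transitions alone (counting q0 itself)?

7

Let C(F) = |ε-closure(F.start)| within fragment F, and note whether F accepts ε. Symbol fragments have C = 1 and do not accept ε. Then:
  0·1·0 — same as the first factor's closure: C = 1
  (0·1·0)* — C = 1 (new start) + 1 (body) + 1 (new accept) = 3
  (0·1·0)* ∪ 0 ∪ 1 — C = 1 (new start) + (3 + 1 + 1) + 1 (new accept, since some branch ε-reaches its own accept) = 7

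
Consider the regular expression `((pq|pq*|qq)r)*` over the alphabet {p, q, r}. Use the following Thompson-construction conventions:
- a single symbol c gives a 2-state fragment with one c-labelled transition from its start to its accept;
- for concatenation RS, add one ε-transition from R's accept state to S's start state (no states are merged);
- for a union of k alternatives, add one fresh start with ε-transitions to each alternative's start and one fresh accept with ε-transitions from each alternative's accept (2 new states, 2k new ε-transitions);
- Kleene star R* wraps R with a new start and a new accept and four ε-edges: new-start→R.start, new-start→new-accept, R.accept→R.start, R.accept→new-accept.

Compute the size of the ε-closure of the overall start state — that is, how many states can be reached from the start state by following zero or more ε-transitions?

6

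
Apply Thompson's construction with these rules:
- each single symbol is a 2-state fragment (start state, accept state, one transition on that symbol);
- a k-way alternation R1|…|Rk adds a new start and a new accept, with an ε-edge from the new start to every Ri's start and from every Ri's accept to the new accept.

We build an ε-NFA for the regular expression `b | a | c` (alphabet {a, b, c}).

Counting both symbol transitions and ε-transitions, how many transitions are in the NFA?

9

Bottom-up over the parse tree:
Each of the 3 symbol leaves contributes 1 transition (1 symbol, 0 ε).
  b | a | c — 9 transitions (3 symbol, 6 ε)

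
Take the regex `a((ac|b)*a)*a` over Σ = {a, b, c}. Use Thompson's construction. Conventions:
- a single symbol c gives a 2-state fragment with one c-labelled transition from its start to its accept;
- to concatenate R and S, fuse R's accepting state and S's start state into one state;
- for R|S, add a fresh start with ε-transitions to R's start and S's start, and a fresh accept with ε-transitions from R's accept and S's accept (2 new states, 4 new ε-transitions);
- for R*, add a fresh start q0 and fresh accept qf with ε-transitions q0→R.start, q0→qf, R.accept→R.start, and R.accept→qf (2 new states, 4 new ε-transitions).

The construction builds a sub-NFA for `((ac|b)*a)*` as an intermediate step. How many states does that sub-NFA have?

12

Fragment for `((ac|b)*a)*`:
Each of the 4 symbol leaves contributes a 2-state fragment.
  ac : 3 states
  ac|b : 7 states
  (ac|b)* : 9 states
  (ac|b)*a : 10 states
  ((ac|b)*a)* : 12 states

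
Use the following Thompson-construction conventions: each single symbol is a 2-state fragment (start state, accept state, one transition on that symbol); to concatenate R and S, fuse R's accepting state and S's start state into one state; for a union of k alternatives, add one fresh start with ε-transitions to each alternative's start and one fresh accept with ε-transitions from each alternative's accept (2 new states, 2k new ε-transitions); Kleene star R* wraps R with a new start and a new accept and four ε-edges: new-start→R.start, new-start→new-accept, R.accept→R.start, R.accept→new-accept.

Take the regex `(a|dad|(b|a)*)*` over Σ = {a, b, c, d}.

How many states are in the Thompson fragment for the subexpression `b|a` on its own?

Fragment for `b|a`:
Each of the 2 symbol leaves contributes a 2-state fragment.
  b|a = 6 states

6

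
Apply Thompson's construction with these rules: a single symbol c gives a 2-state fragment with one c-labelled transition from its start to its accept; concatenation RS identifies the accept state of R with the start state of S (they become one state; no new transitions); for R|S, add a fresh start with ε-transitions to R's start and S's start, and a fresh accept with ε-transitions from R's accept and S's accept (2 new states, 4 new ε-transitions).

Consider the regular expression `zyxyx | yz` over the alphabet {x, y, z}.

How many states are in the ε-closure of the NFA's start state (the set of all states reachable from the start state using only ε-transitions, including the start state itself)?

3

Compute the ε-closure size of each fragment's start state recursively; a symbol fragment's start has no outgoing ε-edge, so its closure is just itself (size 1).
  zyxyx — C equals the left operand's closure size = 1 (its accept is not ε-reachable, so the closure stops there)
  yz — same as the first factor's closure: C = 1
  zyxyx | yz — C = 1 + 1 + 1 = 3 (the new accept is not ε-reachable since no branch accepts ε)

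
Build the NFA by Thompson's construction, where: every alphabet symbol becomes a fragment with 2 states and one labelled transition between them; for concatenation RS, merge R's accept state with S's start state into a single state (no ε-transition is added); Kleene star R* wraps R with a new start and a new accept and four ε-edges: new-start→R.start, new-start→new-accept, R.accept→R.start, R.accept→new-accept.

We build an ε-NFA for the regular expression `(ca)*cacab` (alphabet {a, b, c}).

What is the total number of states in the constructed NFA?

Recursing over subexpressions:
Each of the 7 symbol leaves contributes a 2-state fragment.
  ca — 3 states
  (ca)* — 5 states
  (ca)*cacab — 10 states

10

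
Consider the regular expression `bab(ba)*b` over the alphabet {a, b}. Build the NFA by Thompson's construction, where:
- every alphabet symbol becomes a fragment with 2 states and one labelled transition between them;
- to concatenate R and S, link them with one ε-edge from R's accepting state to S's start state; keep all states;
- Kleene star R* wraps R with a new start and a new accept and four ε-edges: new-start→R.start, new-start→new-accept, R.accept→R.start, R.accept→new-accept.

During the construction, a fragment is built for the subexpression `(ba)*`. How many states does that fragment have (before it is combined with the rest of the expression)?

6

Fragment for `(ba)*`:
Each of the 2 symbol leaves contributes a 2-state fragment.
  ba : 4 states
  (ba)* : 6 states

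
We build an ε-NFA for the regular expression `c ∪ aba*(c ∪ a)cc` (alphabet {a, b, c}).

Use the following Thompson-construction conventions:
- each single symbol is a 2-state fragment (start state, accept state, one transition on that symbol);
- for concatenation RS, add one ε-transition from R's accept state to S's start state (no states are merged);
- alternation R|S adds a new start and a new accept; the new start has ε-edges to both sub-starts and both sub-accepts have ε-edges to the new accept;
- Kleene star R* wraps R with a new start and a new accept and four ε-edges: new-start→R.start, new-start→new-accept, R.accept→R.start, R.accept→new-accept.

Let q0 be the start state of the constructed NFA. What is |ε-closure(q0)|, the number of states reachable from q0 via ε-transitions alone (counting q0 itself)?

Compute the ε-closure size of each fragment's start state recursively; a symbol fragment's start has no outgoing ε-edge, so its closure is just itself (size 1).
  a* — the star's fresh start ε-reaches both the body's start and the fresh accept: |closure| = 2 + 1 = 3
  c ∪ a — new start ε-reaches every alternative's start; none of them accept ε, so the new accept is not reached: |closure| = 1 + 1 + 1 = 3
  aba*(c ∪ a)cc — |closure| equals the left operand's closure size = 1 (its accept is not ε-reachable, so the closure stops there)
  c ∪ aba*(c ∪ a)cc — |closure| = 1 + 1 + 1 = 3 (the new accept is not ε-reachable since no branch accepts ε)

3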